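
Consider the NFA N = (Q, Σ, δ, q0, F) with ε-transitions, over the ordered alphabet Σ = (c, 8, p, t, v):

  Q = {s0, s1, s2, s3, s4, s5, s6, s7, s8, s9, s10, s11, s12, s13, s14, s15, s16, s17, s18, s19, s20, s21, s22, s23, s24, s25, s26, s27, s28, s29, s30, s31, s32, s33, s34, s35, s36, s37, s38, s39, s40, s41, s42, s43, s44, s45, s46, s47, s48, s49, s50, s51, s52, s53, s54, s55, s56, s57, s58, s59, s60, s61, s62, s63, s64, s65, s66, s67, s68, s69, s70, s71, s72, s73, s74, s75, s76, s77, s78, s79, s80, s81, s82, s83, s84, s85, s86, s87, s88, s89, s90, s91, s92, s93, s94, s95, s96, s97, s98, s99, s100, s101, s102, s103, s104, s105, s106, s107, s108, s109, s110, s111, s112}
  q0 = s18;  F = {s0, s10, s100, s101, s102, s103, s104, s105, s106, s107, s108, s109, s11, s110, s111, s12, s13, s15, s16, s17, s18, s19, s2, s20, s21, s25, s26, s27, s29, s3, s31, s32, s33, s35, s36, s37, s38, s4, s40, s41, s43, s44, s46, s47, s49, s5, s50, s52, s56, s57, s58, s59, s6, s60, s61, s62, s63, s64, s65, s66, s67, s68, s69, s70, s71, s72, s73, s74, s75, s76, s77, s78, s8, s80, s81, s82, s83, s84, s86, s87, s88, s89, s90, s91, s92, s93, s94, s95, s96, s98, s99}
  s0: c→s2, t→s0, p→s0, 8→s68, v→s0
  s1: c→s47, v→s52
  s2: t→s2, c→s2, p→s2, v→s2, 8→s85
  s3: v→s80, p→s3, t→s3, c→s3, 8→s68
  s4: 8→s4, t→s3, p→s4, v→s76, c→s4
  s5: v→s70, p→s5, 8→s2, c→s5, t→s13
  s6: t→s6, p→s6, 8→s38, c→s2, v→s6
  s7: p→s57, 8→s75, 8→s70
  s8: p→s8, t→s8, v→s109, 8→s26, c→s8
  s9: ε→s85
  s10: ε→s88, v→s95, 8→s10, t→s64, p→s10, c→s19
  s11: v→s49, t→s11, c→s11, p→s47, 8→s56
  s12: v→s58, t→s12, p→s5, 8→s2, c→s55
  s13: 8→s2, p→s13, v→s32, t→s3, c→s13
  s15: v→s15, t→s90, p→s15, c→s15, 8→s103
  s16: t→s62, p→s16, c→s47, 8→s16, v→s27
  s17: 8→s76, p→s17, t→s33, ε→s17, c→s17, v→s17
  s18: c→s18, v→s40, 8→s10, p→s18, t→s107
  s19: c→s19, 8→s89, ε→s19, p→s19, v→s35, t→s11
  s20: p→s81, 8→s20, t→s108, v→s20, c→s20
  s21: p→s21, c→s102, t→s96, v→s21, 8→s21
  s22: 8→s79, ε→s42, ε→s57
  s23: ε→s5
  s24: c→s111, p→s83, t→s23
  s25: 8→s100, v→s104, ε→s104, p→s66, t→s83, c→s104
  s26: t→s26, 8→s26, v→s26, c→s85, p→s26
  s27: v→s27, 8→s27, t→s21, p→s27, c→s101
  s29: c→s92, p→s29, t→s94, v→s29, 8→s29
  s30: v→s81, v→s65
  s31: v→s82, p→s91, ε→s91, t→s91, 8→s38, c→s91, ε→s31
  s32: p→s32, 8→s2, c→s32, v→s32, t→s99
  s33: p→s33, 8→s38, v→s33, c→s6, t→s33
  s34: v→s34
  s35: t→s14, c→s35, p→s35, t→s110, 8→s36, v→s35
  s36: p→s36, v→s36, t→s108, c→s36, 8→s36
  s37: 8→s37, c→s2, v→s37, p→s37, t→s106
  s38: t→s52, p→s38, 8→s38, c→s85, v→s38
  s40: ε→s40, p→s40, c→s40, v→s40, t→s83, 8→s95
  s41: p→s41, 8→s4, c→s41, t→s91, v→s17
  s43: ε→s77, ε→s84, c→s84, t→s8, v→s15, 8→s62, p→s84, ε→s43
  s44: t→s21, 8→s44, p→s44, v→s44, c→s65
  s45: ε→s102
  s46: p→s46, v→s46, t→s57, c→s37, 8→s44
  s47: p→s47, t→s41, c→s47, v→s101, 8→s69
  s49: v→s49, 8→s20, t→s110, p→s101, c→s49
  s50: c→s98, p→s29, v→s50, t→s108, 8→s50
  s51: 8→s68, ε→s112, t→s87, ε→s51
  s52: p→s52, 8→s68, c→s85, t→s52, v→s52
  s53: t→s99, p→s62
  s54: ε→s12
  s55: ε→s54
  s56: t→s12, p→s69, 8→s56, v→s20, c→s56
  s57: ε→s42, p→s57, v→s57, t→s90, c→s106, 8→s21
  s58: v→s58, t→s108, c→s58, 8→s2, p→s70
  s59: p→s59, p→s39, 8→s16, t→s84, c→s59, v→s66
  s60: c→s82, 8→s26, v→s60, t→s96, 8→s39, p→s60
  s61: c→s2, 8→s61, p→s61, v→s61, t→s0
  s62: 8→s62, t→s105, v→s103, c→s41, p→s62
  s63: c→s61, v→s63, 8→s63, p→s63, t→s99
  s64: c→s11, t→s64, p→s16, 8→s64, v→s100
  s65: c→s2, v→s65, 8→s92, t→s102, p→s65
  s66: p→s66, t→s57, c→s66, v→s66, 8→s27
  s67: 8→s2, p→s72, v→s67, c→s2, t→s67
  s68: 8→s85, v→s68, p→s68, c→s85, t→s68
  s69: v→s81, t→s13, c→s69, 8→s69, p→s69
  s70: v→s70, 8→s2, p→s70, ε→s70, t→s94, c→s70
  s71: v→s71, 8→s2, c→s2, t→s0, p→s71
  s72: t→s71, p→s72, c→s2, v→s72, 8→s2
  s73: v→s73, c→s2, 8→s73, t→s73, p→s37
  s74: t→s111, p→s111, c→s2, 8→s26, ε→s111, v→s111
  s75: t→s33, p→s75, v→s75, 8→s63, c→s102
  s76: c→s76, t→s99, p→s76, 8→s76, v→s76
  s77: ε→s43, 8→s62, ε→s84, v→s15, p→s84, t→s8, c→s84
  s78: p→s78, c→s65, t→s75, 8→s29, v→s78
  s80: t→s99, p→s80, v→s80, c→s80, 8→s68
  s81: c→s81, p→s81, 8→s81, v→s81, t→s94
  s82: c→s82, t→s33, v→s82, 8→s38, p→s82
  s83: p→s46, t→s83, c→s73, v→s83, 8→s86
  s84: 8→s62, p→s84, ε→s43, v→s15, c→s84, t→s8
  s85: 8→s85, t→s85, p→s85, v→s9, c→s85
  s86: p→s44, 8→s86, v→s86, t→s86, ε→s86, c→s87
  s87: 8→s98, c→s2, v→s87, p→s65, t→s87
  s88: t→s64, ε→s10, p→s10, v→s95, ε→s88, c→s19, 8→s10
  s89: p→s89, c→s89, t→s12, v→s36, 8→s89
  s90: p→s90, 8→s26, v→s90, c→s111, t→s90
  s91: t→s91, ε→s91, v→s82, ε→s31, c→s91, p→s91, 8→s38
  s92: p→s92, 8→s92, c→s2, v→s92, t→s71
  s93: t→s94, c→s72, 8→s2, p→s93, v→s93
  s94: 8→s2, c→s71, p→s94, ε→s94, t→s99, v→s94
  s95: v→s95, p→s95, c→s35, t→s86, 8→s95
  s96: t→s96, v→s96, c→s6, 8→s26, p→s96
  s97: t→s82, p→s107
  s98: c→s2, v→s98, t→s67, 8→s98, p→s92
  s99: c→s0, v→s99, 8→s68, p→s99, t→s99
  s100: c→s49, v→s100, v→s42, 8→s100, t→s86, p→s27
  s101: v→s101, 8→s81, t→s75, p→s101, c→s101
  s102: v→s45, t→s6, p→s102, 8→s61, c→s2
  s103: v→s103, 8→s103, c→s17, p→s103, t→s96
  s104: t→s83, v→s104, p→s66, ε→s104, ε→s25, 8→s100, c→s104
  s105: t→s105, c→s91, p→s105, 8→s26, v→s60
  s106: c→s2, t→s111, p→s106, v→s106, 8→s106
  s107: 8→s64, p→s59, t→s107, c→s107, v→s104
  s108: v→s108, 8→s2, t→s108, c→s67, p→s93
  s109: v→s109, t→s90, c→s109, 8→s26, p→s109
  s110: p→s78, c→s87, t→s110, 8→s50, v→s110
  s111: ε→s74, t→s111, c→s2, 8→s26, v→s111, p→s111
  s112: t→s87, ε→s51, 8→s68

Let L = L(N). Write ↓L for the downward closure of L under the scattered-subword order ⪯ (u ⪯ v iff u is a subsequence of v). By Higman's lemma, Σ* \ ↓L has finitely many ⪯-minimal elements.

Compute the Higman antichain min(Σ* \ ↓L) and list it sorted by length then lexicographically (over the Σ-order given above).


|Q|=113, |F|=91, |δ|=519 (35 ε).
min D↑ (86 st, q0=0, F={53}): 0:c→0,8→1,p→0,t→2,v→3 1:c→4,8→1,p→1,t→5,v→6 2:c→2,8→5,p→7,t→2,v→8 3:c→3,8→6,p→3,t→9,v→3 4:c→4,8→10,p→4,t→11,v→12 5:c→11,8→5,p→13,t→5,v→14 6:c→12,8→6,p→6,t→15,v→6 7:c→7,8→13,p→7,t→16,v→17 8:c→8,8→14,p→17,t→9,v→8 9:c→18,8→15,p→19,t→9,v→9 10:c→10,8→10,p→10,t→20,v→21 11:c→11,8→22,p→23,t→11,v→24 12:c→12,8→21,p→12,t→25,v→12 13:c→23,8→13,p→13,t→26,v→27 14:c→24,8→14,p→27,t→15,v→14 15:c→28,8→15,p→29,t→15,v→15 16:c→16,8→26,p→16,t→30,v→31 17:c→17,8→27,p→17,t→32,v→17 18:c→33,8→18,p→34,t→18,v→18 19:c→34,8→29,p→19,t→32,v→19 20:c→20,8→33,p→35,t→20,v→36 21:c→21,8→21,p→21,t→37,v→21 22:c→22,8→22,p→38,t→20,v→39 23:c→23,8→38,p→23,t→40,v→41 24:c→24,8→39,p→41,t→25,v→24 25:c→28,8→42,p→43,t→25,v→25 26:c→40,8→26,p→26,t→44,v→45 27:c→41,8→27,p→27,t→46,v→27 28:c→33,8→47,p→48,t→28,v→28 29:c→48,8→29,p→29,t→46,v→29 30:c→30,8→49,p→30,t→30,v→50 31:c→31,8→45,p→31,t→51,v→31 32:c→52,8→46,p→32,t→51,v→32 33:c→33,8→53,p→33,t→33,v→33 34:c→33,8→34,p→34,t→52,v→34 35:c→35,8→33,p→35,t→54,v→55 36:c→36,8→33,p→55,t→37,v→36 37:c→56,8→33,p→57,t→37,v→37 38:c→38,8→38,p→38,t→54,v→58 39:c→39,8→39,p→58,t→37,v→39 40:c→40,8→59,p→40,t→60,v→61 41:c→41,8→58,p→41,t→62,v→41 42:c→47,8→42,p→63,t→37,v→42 43:c→48,8→63,p→43,t→62,v→43 44:c→60,8→49,p→44,t→44,v→64 45:c→61,8→45,p→45,t→65,v→45 46:c→66,8→46,p→46,t→65,v→46 47:c→33,8→47,p→67,t→56,v→47 48:c→33,8→67,p→48,t→66,v→48 49:c→53,8→49,p→49,t→49,v→49 50:c→50,8→49,p→50,t→51,v→50 51:c→68,8→49,p→51,t→51,v→51 52:c→33,8→52,p→52,t→68,v→52 53:c→53,8→53,p→53,t→53,v→53 54:c→54,8→33,p→54,t→69,v→70 55:c→55,8→33,p→55,t→71,v→55 56:c→33,8→33,p→72,t→56,v→56 57:c→72,8→33,p→57,t→71,v→57 58:c→58,8→58,p→58,t→71,v→58 59:c→59,8→59,p→59,t→69,v→73 60:c→60,8→74,p→60,t→60,v→75 61:c→61,8→73,p→61,t→76,v→61 62:c→66,8→77,p→62,t→76,v→62 63:c→67,8→63,p→63,t→71,v→63 64:c→75,8→49,p→64,t→65,v→64 65:c→78,8→49,p→65,t→65,v→65 66:c→33,8→79,p→66,t→78,v→66 67:c→33,8→67,p→67,t→80,v→67 68:c→33,8→49,p→68,t→68,v→68 69:c→69,8→81,p→69,t→69,v→82 70:c→70,8→33,p→70,t→83,v→70 71:c→80,8→33,p→71,t→83,v→71 72:c→33,8→33,p→72,t→80,v→72 73:c→73,8→73,p→73,t→83,v→73 74:c→53,8→74,p→74,t→84,v→74 75:c→75,8→74,p→75,t→76,v→75 76:c→78,8→74,p→76,t→76,v→76 77:c→79,8→77,p→77,t→83,v→77 78:c→33,8→74,p→78,t→78,v→78 79:c→33,8→79,p→79,t→85,v→79 80:c→33,8→33,p→80,t→85,v→80 81:c→53,8→53,p→81,t→81,v→81 82:c→82,8→81,p→82,t→83,v→82 83:c→85,8→81,p→83,t→83,v→83 84:c→53,8→81,p→84,t→84,v→84 85:c→33,8→81,p→85,t→85,v→85.
'vtcc8': run [99, 70, 45, 24, 3, 2] end={s85,s9} rej; 5/5 deletions ∈↓L.
'8c8t88': run [99, 82, 59, 38, 23, 4, 2] end={s85,s9} rej; 6/6 del acc.
'tptt8c': N↓-sim [99, 90, 67, 48, 25, 7, 2] end={s85,s9} — reject; 6/6 del acc.
3 minimals (antichain).

Antichain: [vtcc8, 8c8t88, tptt8c].


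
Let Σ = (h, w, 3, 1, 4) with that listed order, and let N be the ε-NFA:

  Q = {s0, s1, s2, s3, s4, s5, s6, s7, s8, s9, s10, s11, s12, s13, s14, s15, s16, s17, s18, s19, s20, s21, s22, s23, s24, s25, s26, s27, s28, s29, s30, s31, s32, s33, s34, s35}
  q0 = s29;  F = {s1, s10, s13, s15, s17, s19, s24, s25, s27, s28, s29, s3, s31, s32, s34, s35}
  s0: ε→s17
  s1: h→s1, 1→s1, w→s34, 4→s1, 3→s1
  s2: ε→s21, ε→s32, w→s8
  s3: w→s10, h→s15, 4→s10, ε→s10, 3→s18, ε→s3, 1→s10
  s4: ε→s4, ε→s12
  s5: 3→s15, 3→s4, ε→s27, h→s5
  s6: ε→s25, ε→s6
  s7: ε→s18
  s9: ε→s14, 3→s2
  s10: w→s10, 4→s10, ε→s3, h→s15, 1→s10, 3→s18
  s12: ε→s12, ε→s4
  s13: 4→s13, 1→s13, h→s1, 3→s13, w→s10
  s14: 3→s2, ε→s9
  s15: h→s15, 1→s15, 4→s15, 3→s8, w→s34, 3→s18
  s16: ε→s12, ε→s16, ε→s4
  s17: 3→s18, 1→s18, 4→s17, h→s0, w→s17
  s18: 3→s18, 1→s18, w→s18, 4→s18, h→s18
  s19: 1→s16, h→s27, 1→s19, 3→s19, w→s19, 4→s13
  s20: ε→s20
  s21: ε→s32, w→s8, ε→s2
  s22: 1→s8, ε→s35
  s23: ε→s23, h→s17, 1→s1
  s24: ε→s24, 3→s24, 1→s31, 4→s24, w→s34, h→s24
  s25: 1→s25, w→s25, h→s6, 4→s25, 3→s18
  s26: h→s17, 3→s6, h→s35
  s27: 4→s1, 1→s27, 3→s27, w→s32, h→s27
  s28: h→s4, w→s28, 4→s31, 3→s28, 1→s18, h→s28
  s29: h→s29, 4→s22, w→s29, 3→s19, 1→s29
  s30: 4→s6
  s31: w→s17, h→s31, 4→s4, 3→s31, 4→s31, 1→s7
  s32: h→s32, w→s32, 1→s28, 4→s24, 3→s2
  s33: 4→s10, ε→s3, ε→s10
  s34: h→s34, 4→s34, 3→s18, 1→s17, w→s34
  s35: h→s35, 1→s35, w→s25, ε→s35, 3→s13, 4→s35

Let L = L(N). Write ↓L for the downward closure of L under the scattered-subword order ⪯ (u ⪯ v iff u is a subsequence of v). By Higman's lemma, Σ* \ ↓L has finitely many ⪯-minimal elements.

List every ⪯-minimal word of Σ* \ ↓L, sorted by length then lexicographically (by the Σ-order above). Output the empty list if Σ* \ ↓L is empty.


|Q|=36, |F|=16, |δ|=132 (28 ε).
min D↑ (16 st, q0=0, F={9}): 0:h→0,w→0,3→1,1→0,4→2 1:h→3,w→1,3→1,1→1,4→4 2:h→2,w→5,3→4,1→2,4→2 3:h→3,w→6,3→3,1→3,4→7 4:h→7,w→8,3→4,1→4,4→4 5:h→5,w→5,3→9,1→5,4→5 6:h→6,w→6,3→6,1→10,4→11 7:h→7,w→12,3→7,1→7,4→7 8:h→13,w→8,3→9,1→8,4→8 9:h→9,w→9,3→9,1→9,4→9 10:h→10,w→10,3→10,1→9,4→14 11:h→11,w→12,3→11,1→14,4→11 12:h→12,w→12,3→9,1→15,4→12 13:h→13,w→12,3→9,1→13,4→13 14:h→14,w→15,3→14,1→9,4→14 15:h→15,w→15,3→9,1→9,4→15.
'4w3': N↓-sim [27, 19, 10, 2] end={s18,s8} ∉↓L; 3/3 deletions ∈↓L.
'3hw11': N↓-sim [27, 22, 17, 14, 8, 2] end={s18,s7} rej; 5/5 single-dels accept.
2 minimals (antichain).

Antichain: [4w3, 3hw11].


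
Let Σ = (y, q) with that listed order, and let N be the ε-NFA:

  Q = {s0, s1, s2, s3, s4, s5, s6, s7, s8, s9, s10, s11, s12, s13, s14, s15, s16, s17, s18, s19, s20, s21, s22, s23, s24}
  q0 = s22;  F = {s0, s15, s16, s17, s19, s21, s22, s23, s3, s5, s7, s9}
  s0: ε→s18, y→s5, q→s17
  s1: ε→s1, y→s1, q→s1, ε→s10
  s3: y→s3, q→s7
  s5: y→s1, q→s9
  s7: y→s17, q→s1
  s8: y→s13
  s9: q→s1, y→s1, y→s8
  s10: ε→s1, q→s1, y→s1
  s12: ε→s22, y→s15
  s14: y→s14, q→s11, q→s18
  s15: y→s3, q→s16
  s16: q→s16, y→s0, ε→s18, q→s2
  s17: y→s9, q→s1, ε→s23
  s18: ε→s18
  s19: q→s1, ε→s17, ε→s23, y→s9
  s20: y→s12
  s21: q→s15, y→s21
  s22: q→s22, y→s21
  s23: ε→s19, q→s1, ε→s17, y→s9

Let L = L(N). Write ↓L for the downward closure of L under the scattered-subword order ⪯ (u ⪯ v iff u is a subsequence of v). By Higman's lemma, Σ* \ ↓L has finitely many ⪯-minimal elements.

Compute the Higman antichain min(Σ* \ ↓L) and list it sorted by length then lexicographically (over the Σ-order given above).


|Q|=25, |F|=12, |δ|=48 (12 ε).
min D↑ (11 st, q0=0, F={8}): 0:y→1,q→0 1:y→1,q→2 2:y→3,q→4 3:y→3,q→5 4:y→6,q→4 5:y→7,q→8 6:y→9,q→7 7:y→10,q→8 8:y→8,q→8 9:y→8,q→10 10:y→8,q→8 (ε-aug+det+¬).
'yqyqq': run [18, 17, 16, 13, 9, 2] end={s1,s10} rej; 5/5 deletions ∈↓L.
'yqqyyy': N↓-sim [18, 17, 16, 14, 11, 6, 4] end={s1,s10,s13,s8} ∉↓L; 6/6 del acc.
2 words, ⪯-incomp.

Antichain: [yqyqq, yqqyyy].


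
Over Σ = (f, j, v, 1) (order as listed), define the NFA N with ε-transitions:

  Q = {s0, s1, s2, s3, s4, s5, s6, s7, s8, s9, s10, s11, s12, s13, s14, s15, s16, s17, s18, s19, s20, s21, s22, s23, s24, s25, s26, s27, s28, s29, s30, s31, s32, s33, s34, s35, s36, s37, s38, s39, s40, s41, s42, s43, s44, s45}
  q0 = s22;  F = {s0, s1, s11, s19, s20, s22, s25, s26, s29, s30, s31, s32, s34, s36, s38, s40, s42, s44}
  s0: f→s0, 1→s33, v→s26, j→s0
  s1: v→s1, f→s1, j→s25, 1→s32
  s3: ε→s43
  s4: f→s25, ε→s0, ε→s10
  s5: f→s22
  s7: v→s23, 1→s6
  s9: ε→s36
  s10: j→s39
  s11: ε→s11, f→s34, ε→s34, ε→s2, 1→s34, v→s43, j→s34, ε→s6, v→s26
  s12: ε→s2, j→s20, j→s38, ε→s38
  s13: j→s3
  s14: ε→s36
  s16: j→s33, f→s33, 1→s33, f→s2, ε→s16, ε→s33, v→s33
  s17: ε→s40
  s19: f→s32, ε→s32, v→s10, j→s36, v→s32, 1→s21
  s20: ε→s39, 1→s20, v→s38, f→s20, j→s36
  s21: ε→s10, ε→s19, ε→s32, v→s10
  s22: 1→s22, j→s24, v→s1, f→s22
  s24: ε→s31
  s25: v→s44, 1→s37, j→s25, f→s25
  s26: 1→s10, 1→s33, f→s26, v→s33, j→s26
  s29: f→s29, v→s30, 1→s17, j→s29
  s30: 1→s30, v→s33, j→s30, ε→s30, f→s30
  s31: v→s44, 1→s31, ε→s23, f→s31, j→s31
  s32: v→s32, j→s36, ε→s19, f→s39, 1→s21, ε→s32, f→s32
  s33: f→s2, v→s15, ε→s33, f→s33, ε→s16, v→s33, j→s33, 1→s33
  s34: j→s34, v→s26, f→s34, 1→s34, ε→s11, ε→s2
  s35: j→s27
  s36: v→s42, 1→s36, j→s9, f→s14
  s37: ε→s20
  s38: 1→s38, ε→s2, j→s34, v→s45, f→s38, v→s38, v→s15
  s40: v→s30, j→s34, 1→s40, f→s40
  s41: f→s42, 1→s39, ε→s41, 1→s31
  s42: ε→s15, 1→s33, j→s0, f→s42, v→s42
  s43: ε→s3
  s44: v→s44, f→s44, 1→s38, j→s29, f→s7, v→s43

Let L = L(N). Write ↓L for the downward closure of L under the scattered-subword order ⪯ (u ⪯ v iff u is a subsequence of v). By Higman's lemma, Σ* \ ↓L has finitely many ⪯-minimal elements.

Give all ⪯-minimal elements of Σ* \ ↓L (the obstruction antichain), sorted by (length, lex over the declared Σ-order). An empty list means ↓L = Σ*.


|Q|=46, |F|=18, |δ|=137 (33 ε).
min D↑ (17 st, q0=0, F={14}): 0:f→0,j→1,v→2,1→0 1:f→1,j→1,v→3,1→1 2:f→2,j→4,v→2,1→5 3:f→3,j→6,v→3,1→7 4:f→4,j→4,v→3,1→8 5:f→5,j→9,v→5,1→5 6:f→6,j→6,v→10,1→11 7:f→7,j→12,v→7,1→7 8:f→8,j→9,v→7,1→8 9:f→9,j→9,v→13,1→9 10:f→10,j→10,v→14,1→10 11:f→11,j→12,v→10,1→11 12:f→12,j→12,v→15,1→12 13:f→13,j→16,v→13,1→14 14:f→14,j→14,v→14,1→14 15:f→15,j→15,v→14,1→14 16:f→16,j→16,v→15,1→14 (ε-aug+det+¬).
'jvjvv': N↓-sim [36, 31, 23, 17, 10, 4] end={s15,s16,s2,s33} — reject; 5/5 single-dels accept.
'v1jv1': N↓-sim [36, 33, 27, 18, 11, 6] end={s10,s15,s16,s2,s33,s39} rej; 5/5 single-dels accept.
2 minimals (antichain).

Antichain: [jvjvv, v1jv1].


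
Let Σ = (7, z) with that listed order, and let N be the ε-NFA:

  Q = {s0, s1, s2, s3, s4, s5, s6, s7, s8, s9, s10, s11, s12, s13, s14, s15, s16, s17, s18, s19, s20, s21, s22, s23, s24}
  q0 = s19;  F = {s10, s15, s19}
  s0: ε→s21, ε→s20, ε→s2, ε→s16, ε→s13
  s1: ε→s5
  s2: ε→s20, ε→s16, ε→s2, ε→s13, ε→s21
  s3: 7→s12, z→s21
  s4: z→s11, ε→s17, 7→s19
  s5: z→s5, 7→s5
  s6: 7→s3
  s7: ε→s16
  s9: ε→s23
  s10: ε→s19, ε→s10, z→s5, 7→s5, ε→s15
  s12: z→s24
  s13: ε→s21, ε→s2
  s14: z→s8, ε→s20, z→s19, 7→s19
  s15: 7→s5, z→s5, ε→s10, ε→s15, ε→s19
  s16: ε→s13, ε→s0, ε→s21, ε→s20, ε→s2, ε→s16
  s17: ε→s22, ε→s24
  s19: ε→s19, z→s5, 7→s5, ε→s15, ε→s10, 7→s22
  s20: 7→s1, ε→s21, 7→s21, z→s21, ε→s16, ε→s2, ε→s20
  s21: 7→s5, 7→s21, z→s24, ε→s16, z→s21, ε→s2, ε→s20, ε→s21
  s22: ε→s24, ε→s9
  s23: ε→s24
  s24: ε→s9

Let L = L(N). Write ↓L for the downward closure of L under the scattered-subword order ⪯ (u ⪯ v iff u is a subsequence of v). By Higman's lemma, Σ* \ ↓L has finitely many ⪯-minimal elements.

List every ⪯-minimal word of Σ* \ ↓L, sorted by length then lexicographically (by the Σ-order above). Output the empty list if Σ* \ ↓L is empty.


A = [7, z].

|Q|=25, |F|=3, |δ|=71 (46 ε).
min D↑ (2 st, q0=0, F={1}): 0:7→1,z→1 1:7→1,z→1.
'7': N↓-sim [8, 5] end={s22,s23,s24,s5,s9} — reject; 1/1 del acc.
'z': run [8, 1] end={s5} rej; 1/1 single-dels accept.
2 words, ⪯-incomp.


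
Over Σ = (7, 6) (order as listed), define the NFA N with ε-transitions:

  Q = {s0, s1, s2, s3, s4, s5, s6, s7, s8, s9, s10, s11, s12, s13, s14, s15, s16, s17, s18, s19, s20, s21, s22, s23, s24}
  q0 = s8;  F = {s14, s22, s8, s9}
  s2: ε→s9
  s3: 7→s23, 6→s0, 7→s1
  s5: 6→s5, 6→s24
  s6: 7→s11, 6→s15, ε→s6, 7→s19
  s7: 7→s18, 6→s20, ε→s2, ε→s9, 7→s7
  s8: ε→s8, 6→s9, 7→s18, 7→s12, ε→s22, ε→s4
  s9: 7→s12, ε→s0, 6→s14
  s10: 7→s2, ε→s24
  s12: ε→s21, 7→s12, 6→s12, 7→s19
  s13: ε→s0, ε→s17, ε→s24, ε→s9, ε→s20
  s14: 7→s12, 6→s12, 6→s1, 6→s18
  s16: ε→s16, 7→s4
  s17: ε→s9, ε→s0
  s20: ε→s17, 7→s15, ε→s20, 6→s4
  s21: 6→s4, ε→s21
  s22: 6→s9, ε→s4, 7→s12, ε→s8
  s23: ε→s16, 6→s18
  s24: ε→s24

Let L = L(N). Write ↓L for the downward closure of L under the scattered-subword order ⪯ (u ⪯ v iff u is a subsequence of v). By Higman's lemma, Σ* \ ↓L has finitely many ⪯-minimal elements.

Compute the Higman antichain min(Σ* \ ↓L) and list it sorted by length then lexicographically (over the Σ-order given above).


|Q|=25, |F|=4, |δ|=56 (25 ε).
min D↑ (4 st, q0=0, F={1}): 0:7→1,6→2 1:7→1,6→1 2:7→1,6→3 3:7→1,6→1 [Hopcroft].
'7': N↓-sim [11, 5] end={s12,s18,s19,s21,s4} rej; 1/1 deletions ∈↓L.
'666': run [11, 9, 7, 6] end={s1,s12,s18,s19,s21,s4} — reject; 3/3 single-dels accept.
2 minimals (antichain).

Antichain: [7, 666].


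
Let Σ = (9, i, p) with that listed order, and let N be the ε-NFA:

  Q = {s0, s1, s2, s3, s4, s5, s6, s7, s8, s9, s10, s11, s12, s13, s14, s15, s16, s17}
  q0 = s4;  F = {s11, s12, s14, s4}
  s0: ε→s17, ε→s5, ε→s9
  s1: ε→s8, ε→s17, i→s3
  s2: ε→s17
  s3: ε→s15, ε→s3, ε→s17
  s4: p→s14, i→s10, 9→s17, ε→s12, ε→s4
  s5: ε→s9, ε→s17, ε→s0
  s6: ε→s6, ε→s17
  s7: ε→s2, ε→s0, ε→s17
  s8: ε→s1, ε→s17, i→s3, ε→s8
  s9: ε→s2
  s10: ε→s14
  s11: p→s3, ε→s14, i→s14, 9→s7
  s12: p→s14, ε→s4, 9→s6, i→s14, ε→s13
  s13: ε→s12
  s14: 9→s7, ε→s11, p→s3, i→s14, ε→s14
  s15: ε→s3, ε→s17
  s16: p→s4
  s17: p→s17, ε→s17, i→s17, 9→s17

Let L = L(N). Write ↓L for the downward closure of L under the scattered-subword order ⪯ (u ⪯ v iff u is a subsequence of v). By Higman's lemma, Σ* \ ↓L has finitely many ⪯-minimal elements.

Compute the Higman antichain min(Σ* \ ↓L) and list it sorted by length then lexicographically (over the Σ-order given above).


min(Σ*\↓L) = [9, ip, pp].

|Q|=18, |F|=4, |δ|=51 (33 ε).
min D↑ (3 st, q0=0, F={1}): 0:9→1,i→2,p→2 1:9→1,i→1,p→1 2:9→1,i→2,p→1 [Hopcroft].
'9': run [15, 7] end={s0,s17,s2,s5,s6,s7,s9} rej; 1/1 single-dels accept.
'ip': run [15, 11, 3] end={s15,s17,s3} ∉↓L; 2/2 deletions ∈↓L.
'pp': N↓-sim [15, 10, 3] end={s15,s17,s3} ∉↓L; 2/2 deletions ∈↓L.
3 minimals (antichain).


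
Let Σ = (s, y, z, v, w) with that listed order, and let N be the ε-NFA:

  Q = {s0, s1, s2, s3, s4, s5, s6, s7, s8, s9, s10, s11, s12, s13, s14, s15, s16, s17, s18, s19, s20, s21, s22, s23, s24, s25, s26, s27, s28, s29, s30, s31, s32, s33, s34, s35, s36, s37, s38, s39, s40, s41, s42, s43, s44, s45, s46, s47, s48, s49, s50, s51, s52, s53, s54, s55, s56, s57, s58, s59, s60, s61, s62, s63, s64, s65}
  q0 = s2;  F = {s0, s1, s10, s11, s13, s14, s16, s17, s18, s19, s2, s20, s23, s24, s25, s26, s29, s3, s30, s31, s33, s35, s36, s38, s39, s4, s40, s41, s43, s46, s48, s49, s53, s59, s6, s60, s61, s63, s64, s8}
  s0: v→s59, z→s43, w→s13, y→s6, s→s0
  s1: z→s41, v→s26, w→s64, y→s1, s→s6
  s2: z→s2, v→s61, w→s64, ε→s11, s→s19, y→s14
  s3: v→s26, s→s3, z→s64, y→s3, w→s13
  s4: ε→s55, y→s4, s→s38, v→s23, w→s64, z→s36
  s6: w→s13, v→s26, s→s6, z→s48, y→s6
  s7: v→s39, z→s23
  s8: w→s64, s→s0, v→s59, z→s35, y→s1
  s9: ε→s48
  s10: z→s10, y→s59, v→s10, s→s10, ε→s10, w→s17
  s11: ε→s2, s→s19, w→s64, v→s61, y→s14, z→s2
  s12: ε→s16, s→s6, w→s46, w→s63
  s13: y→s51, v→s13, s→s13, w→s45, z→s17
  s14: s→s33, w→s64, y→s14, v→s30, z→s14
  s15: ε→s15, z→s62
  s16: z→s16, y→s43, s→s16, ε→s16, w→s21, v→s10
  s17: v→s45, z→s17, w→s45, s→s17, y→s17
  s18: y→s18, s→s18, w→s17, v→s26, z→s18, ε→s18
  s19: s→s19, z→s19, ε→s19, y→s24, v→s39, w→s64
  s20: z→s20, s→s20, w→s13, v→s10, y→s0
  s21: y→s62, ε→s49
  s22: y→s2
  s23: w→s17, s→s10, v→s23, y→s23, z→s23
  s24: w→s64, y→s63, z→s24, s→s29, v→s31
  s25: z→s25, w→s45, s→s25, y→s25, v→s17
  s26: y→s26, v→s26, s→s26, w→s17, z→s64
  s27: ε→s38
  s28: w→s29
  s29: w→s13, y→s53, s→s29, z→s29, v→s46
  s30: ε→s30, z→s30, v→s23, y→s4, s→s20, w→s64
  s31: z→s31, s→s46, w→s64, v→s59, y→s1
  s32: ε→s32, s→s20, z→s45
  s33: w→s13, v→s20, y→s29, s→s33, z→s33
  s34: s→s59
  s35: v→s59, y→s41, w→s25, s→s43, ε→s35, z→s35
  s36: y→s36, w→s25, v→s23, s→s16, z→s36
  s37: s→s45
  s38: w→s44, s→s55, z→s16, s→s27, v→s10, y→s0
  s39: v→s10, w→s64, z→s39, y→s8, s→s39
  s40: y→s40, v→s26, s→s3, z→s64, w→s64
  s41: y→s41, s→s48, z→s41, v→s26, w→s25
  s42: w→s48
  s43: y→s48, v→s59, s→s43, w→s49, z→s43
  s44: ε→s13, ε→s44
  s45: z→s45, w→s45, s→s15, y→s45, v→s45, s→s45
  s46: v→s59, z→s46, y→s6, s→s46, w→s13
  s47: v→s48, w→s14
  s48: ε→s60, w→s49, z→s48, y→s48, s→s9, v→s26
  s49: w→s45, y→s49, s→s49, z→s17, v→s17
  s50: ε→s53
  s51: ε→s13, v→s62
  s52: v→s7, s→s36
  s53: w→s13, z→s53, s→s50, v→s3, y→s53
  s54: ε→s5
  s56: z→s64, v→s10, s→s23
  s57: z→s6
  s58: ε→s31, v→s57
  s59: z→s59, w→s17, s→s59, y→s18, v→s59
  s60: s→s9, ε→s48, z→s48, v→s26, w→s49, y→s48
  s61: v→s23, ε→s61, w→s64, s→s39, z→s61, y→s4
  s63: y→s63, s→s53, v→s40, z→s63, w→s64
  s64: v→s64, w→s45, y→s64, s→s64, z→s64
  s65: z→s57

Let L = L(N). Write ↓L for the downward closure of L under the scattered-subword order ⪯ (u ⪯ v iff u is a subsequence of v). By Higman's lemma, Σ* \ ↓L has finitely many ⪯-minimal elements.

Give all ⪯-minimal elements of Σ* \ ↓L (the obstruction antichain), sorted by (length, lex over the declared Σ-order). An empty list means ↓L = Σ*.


|Q|=66, |F|=40, |δ|=256 (24 ε).
min D↑ (39 st, q0=0, F={11}): 0:s→1,y→2,z→0,v→3,w→4 1:s→1,y→5,z→1,v→6,w→4 2:s→7,y→2,z→2,v→8,w→4 3:s→6,y→9,z→3,v→10,w→4 4:s→4,y→4,z→4,v→4,w→11 5:s→12,y→13,z→5,v→14,w→4 6:s→6,y→15,z→6,v→16,w→4 7:s→7,y→12,z→7,v→17,w→18 8:s→17,y→9,z→8,v→10,w→4 9:s→19,y→9,z→20,v→10,w→4 10:s→16,y→10,z→10,v→10,w→21 11:s→11,y→11,z→11,v→11,w→11 12:s→12,y→22,z→12,v→23,w→18 13:s→22,y→13,z→13,v→24,w→4 14:s→23,y→25,z→14,v→26,w→4 15:s→27,y→25,z→28,v→26,w→4 16:s→16,y→26,z→16,v→16,w→21 17:s→17,y→27,z→17,v→16,w→18 18:s→18,y→18,z→21,v→18,w→11 19:s→19,y→27,z→29,v→16,w→18 20:s→29,y→20,z→20,v→10,w→30 21:s→21,y→21,z→21,v→11,w→11 22:s→22,y→22,z→22,v→31,w→18 23:s→23,y→32,z→23,v→26,w→18 24:s→31,y→24,z→4,v→33,w→4 25:s→32,y→25,z→34,v→33,w→4 26:s→26,y→35,z→26,v→26,w→21 27:s→27,y→32,z→36,v→26,w→18 28:s→36,y→34,z→28,v→26,w→30 29:s→29,y→36,z→29,v→16,w→37 30:s→30,y→30,z→30,v→21,w→11 31:s→31,y→31,z→4,v→33,w→18 32:s→32,y→32,z→38,v→33,w→18 33:s→33,y→33,z→4,v→33,w→21 34:s→38,y→34,z→34,v→33,w→30 35:s→35,y→35,z→35,v→33,w→21 36:s→36,y→38,z→36,v→26,w→37 37:s→37,y→37,z→21,v→21,w→11 38:s→38,y→38,z→38,v→33,w→37.
'ww': |S_i|=[50, 11, 3] end={s15,s45,s62} — reject; 2/2 single-dels accept.
'vvwv': |S_i|=[50, 40, 12, 4, 3] end={s15,s45,s62} rej; 4/4 deletions ∈↓L.
'yswzv': N↓-sim [50, 45, 32, 9, 4, 3] end={s15,s45,s62} — reject; 5/5 del acc.
'syyvzw': run [50, 42, 31, 22, 10, 5, 3] end={s15,s45,s62} — reject; 6/6 single-dels accept.
'vyzwvv': run [50, 40, 34, 21, 7, 4, 3] end={s15,s45,s62} ∉↓L; 6/6 deletions ∈↓L.
5 obstructions.

min(Σ*\↓L) = [ww, vvwv, yswzv, syyvzw, vyzwvv].


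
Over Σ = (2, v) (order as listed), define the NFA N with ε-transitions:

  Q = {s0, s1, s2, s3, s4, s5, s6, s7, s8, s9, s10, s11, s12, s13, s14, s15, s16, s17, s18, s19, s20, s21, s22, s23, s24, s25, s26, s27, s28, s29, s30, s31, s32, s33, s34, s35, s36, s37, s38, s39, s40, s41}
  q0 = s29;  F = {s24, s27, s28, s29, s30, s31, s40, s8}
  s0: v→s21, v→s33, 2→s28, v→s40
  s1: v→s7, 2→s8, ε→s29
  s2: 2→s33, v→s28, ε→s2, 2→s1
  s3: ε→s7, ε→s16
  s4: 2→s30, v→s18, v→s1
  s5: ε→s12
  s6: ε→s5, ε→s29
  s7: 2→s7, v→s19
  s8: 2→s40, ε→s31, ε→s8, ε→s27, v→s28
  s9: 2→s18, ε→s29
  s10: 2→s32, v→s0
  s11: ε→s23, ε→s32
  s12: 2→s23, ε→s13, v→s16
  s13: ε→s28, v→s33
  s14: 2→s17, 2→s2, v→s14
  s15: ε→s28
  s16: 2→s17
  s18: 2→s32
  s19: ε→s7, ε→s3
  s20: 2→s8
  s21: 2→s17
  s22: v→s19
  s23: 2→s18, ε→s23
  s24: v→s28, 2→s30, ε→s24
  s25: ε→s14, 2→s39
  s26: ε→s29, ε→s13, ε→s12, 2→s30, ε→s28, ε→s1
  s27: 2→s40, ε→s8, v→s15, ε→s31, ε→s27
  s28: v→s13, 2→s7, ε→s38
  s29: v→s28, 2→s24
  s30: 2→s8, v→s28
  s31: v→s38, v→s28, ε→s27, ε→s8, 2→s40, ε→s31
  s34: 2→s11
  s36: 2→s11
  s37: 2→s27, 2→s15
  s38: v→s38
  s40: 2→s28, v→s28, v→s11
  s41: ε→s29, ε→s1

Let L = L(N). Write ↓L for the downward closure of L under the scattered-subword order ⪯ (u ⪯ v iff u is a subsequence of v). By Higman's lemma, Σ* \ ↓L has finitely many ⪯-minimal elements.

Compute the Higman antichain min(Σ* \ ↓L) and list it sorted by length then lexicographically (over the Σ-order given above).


|Q|=42, |F|=8, |δ|=89 (35 ε).
min D↑ (7 st, q0=0, F={4}): 0:2→1,v→2 1:2→3,v→2 2:2→4,v→2 3:2→5,v→2 4:2→4,v→4 5:2→6,v→2 6:2→2,v→2 (ε-aug+det+¬).
'v2': N↓-sim [21, 14, 7] end={s16,s17,s18,s19,s3,s32,s7} rej; 2/2 del acc.
'222222': |S_i|=[21, 20, 19, 18, 14, 11, 6] end={s16,s17,s19,s3,s32,s7} — reject; 6/6 deletions ∈↓L.
2 words, ⪯-incomp.

A = [v2, 222222].


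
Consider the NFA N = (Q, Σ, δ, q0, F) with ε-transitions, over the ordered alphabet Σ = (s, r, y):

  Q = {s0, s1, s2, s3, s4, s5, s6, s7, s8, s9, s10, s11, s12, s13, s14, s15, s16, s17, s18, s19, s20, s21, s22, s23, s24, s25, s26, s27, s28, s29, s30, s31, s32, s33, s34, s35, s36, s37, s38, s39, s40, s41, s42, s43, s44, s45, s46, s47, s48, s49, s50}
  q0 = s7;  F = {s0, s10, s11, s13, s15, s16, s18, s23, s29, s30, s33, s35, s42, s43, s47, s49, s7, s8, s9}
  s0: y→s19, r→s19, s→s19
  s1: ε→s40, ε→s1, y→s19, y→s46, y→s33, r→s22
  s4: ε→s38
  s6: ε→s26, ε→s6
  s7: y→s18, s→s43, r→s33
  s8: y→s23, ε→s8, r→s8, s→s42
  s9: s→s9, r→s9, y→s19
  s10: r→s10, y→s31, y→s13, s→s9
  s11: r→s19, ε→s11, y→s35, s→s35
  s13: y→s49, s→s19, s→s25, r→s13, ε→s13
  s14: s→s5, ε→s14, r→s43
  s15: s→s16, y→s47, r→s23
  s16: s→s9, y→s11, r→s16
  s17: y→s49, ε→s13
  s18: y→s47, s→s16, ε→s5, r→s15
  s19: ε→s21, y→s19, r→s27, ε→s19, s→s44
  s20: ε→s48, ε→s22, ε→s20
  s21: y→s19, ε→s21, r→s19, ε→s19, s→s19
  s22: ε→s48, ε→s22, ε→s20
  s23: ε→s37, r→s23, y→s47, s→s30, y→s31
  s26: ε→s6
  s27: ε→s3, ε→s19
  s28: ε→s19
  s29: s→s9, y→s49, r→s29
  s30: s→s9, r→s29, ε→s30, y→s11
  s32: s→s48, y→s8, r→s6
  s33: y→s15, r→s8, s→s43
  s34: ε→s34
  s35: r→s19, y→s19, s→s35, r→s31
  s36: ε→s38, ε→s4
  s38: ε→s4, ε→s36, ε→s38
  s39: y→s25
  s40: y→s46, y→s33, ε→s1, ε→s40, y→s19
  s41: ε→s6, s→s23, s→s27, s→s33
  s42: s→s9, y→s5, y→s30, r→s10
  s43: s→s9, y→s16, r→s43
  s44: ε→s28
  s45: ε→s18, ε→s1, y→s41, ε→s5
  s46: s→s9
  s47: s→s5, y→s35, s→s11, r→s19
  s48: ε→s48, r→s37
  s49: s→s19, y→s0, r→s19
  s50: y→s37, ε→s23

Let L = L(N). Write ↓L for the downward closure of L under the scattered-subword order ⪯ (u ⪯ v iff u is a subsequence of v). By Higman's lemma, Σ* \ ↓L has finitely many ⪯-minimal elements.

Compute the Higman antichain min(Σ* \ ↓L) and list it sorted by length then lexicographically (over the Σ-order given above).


|Q|=51, |F|=19, |δ|=132 (42 ε).
min D↑ (20 st, q0=0, F={9}): 0:s→1,r→2,y→3 1:s→4,r→1,y→5 2:s→1,r→6,y→7 3:s→5,r→7,y→8 4:s→4,r→4,y→9 5:s→4,r→5,y→10 6:s→11,r→6,y→12 7:s→5,r→12,y→8 8:s→10,r→9,y→13 9:s→9,r→9,y→9 10:s→13,r→9,y→13 11:s→4,r→14,y→15 12:s→15,r→12,y→8 13:s→13,r→9,y→9 14:s→4,r→14,y→16 15:s→4,r→17,y→10 16:s→9,r→16,y→18 17:s→4,r→17,y→18 18:s→9,r→9,y→19 19:s→9,r→9,y→9.
'ssy': N↓-sim [29, 21, 10, 6] end={s19,s21,s27,s28,s3,s44} — reject; 3/3 deletions ∈↓L.
'yyr': |S_i|=[29, 23, 13, 7] end={s19,s21,s27,s28,s3,s31,s44} rej; 3/3 deletions ∈↓L.
'yyyy': N↓-sim [29, 23, 13, 9, 6] end={s19,s21,s27,s28,s3,s44} ∉↓L; 4/4 single-dels accept.
'rrsrys': run [29, 27, 25, 19, 14, 11, 7] end={s19,s21,s25,s27,s28,s3,s44} — reject; 6/6 single-dels accept.
4 obstructions.

Antichain: [ssy, yyr, yyyy, rrsrys].


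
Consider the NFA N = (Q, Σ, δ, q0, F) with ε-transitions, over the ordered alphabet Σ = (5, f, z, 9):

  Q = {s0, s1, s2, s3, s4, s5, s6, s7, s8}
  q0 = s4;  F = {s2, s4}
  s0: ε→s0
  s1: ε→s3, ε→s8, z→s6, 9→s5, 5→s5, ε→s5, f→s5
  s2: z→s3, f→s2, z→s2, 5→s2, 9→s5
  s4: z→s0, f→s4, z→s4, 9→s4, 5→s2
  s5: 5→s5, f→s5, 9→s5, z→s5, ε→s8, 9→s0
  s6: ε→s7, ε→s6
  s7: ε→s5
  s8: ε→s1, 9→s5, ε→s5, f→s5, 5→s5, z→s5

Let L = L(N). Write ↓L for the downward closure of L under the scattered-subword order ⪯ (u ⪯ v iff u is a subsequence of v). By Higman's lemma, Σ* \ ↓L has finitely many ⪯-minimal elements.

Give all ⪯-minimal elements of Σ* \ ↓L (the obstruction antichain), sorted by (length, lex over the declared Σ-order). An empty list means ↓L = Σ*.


Antichain: [59].

|Q|=9, |F|=2, |δ|=33 (10 ε).
min D↑ (3 st, q0=0, F={2}): 0:5→1,f→0,z→0,9→0 1:5→1,f→1,z→1,9→2 2:5→2,f→2,z→2,9→2.
'59': |S_i|=[9, 8, 7] end={s0,s1,s3,s5,s6,s7,s8} rej; 2/2 single-dels accept.
1 obstructions.


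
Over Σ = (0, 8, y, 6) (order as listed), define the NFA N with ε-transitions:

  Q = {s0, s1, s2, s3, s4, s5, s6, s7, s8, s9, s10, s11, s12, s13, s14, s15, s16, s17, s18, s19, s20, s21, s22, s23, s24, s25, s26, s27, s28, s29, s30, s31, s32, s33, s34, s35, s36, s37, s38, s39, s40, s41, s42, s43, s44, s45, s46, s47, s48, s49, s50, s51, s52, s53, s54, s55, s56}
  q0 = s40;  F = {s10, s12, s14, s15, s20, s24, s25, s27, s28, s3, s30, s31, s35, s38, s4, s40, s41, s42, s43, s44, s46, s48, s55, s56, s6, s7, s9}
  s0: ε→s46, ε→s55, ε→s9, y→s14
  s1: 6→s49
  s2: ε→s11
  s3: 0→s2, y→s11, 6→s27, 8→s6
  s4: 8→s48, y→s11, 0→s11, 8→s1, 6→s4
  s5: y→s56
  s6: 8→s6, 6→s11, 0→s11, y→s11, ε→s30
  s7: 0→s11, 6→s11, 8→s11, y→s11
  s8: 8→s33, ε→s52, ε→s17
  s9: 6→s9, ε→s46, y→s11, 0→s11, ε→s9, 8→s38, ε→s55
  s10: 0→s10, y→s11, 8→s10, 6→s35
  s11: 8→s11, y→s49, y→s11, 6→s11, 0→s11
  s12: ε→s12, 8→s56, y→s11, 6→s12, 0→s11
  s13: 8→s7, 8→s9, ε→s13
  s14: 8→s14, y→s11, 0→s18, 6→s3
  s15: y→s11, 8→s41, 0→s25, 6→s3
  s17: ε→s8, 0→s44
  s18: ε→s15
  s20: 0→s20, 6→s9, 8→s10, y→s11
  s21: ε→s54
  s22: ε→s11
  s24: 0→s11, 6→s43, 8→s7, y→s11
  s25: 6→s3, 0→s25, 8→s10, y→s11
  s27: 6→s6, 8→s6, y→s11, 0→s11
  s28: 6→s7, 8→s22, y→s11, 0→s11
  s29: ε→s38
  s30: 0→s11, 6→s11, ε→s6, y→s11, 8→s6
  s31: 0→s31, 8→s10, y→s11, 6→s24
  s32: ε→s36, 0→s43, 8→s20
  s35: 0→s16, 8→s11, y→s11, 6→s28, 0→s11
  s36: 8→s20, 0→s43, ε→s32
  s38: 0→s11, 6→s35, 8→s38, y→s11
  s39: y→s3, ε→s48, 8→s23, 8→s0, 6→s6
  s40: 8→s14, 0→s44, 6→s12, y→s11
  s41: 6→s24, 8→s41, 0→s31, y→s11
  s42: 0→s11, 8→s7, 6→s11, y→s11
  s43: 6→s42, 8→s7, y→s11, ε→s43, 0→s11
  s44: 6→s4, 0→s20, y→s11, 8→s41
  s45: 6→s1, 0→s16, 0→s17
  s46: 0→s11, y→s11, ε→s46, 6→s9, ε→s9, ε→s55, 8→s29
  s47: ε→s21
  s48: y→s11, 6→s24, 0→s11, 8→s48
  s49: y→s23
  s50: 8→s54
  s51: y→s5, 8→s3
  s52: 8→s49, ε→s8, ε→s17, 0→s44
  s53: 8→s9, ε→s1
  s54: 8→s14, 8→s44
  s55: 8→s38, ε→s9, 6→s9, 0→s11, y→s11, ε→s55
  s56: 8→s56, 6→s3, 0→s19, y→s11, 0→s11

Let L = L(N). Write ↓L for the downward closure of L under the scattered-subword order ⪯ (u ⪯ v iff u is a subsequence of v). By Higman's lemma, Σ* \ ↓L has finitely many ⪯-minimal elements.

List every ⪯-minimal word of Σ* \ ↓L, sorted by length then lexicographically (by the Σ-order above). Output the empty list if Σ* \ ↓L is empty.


min(Σ*\↓L) = [y, 60, 8686, 00868, 08688, 86666].

|Q|=57, |F|=27, |δ|=174 (31 ε).
min D↑ (25 st, q0=0, F={3}): 0:0→1,8→2,y→3,6→4 1:0→5,8→6,y→3,6→7 2:0→8,8→2,y→3,6→9 3:0→3,8→3,y→3,6→3 4:0→3,8→10,y→3,6→4 5:0→5,8→11,y→3,6→12 6:0→13,8→6,y→3,6→14 7:0→3,8→15,y→3,6→7 8:0→16,8→6,y→3,6→9 9:0→3,8→17,y→3,6→18 10:0→3,8→10,y→3,6→9 11:0→11,8→11,y→3,6→19 12:0→3,8→20,y→3,6→12 13:0→13,8→11,y→3,6→14 14:0→3,8→21,y→3,6→22 15:0→3,8→15,y→3,6→14 16:0→16,8→11,y→3,6→9 17:0→3,8→17,y→3,6→3 18:0→3,8→17,y→3,6→17 19:0→3,8→3,y→3,6→23 20:0→3,8→20,y→3,6→19 21:0→3,8→3,y→3,6→3 22:0→3,8→21,y→3,6→24 23:0→3,8→3,y→3,6→21 24:0→3,8→21,y→3,6→3.
'y': N↓-sim [37, 3] end={s11,s23,s49} rej; 1/1 del acc.
'60': |S_i|=[37, 27, 6] end={s11,s16,s19,s2,s23,s49} ∉↓L; 2/2 single-dels accept.
'8686': |S_i|=[37, 29, 16, 7, 3] end={s11,s23,s49} — reject; 4/4 del acc.
'00868': |S_i|=[37, 33, 25, 13, 8, 4] end={s11,s22,s23,s49} rej; 5/5 deletions ∈↓L.
'08688': N↓-sim [37, 33, 20, 11, 5, 3] end={s11,s23,s49} ∉↓L; 5/5 single-dels accept.
'86666': |S_i|=[37, 29, 16, 11, 7, 3] end={s11,s23,s49} — reject; 5/5 del acc.
6 words, ⪯-incomp.


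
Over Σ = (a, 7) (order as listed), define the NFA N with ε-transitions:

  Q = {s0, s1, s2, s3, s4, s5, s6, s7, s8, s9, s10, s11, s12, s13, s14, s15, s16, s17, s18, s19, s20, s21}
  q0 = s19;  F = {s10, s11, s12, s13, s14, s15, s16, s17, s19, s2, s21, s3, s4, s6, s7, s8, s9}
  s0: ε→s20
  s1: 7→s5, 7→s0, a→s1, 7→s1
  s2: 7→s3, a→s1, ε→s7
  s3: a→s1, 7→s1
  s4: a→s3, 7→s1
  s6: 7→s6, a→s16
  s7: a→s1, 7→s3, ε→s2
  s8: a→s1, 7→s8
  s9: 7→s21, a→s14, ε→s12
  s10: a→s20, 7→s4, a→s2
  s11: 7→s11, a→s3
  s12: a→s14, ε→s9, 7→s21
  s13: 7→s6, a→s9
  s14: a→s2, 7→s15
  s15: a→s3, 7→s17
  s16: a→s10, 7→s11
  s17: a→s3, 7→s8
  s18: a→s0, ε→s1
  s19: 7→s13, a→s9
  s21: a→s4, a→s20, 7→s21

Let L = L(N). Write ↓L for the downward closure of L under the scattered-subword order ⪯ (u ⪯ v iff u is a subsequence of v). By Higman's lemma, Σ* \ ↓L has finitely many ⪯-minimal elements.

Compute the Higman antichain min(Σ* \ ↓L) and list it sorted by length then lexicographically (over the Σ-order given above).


min(Σ*\↓L) = [aaaa, a7a7, aaa77, aa777a, 77aa77, 77a7aa].

|Q|=22, |F|=17, |δ|=47 (6 ε).
min D↑ (16 st, q0=0, F={10}): 0:a→1,7→2 1:a→3,7→4 2:a→1,7→5 3:a→6,7→7 4:a→8,7→4 5:a→9,7→5 6:a→10,7→11 7:a→11,7→12 8:a→11,7→10 9:a→13,7→14 10:a→10,7→10 11:a→10,7→10 12:a→11,7→15 13:a→6,7→8 14:a→11,7→14 15:a→10,7→15 [Hopcroft].
'aaaa': N↓-sim [21, 18, 13, 7, 4] end={s0,s1,s20,s5} — reject; 4/4 del acc.
'a7a7': run [21, 18, 11, 6, 4] end={s0,s1,s20,s5} ∉↓L; 4/4 deletions ∈↓L.
'aaa77': run [21, 18, 13, 7, 5, 4] end={s0,s1,s20,s5} ∉↓L; 5/5 single-dels accept.
'aa777a': |S_i|=[21, 18, 13, 9, 7, 5, 4] end={s0,s1,s20,s5} rej; 6/6 single-dels accept.
'77aa77': N↓-sim [21, 20, 16, 11, 9, 6, 4] end={s0,s1,s20,s5} — reject; 6/6 single-dels accept.
'77a7aa': |S_i|=[21, 20, 16, 11, 7, 5, 4] end={s0,s1,s20,s5} rej; 6/6 deletions ∈↓L.
6 minimals (antichain).
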